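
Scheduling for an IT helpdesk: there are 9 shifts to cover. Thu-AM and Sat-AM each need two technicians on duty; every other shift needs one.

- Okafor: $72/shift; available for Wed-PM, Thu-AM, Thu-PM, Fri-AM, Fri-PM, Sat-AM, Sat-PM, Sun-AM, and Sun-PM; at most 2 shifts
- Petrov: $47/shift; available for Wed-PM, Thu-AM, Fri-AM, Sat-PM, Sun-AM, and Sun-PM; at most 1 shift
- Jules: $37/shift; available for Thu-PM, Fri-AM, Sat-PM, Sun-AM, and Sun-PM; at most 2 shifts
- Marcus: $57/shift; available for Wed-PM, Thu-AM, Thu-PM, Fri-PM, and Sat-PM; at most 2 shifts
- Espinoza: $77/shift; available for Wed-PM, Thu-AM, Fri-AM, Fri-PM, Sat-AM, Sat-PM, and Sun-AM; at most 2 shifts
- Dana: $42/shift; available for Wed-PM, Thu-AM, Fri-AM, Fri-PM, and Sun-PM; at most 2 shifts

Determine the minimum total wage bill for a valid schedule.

Sat-AM can only be covered by Okafor and Espinoza, so that assignment is forced.
Picking the cheapest available technician for each shift independently would cost $507, but that ignores the shift limits.
An optimal schedule: Wed-PM→Marcus, Thu-AM→Espinoza+Dana, Thu-PM→Okafor, Fri-AM→Dana, Fri-PM→Marcus, Sat-AM→Okafor+Espinoza, Sat-PM→Jules, Sun-AM→Petrov, Sun-PM→Jules.
Total: 57 + 77 + 42 + 72 + 42 + 57 + 72 + 77 + 37 + 47 + 37 = $617.

$617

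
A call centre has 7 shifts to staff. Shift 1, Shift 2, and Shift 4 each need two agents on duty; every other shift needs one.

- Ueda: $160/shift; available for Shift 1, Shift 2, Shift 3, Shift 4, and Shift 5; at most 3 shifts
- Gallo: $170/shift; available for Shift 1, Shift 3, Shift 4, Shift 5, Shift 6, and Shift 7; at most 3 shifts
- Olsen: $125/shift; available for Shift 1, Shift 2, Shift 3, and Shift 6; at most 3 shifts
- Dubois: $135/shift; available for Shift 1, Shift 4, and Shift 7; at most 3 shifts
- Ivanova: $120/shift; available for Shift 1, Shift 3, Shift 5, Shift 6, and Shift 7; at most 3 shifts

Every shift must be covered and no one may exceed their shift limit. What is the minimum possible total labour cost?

$1325

Shift 2 can only be covered by Ueda and Olsen, so that assignment is forced.
Picking the cheapest available agent for each shift independently would cost $1305, but that ignores the shift limits.
An optimal schedule: Shift 1→Olsen+Dubois, Shift 2→Olsen+Ueda, Shift 3→Olsen, Shift 4→Dubois+Ueda, Shift 5→Ivanova, Shift 6→Ivanova, Shift 7→Ivanova.
Total: 125 + 135 + 125 + 160 + 125 + 135 + 160 + 120 + 120 + 120 = $1325.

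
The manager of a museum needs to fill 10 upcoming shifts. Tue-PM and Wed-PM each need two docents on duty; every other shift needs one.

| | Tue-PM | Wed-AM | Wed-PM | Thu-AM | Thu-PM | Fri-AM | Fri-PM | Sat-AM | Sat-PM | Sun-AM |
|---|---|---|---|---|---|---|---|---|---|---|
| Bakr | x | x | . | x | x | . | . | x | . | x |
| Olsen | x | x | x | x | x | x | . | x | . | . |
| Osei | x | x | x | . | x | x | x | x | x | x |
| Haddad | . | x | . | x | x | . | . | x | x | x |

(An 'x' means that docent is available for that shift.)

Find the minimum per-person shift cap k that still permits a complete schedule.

3

With 4 docents and 12 worker-slots to fill, someone must work at least ⌈12/4⌉ = 3 shifts, so k ≥ 3.
k = 3 works: Tue-PM→Bakr+Olsen, Wed-AM→Haddad, Wed-PM→Olsen+Osei, Thu-AM→Bakr, Thu-PM→Haddad, Fri-AM→Olsen, Fri-PM→Osei, Sat-AM→Haddad, Sat-PM→Osei, Sun-AM→Bakr.
Loads: Bakr 3, Olsen 3, Osei 3, Haddad 3 — all ≤ 3.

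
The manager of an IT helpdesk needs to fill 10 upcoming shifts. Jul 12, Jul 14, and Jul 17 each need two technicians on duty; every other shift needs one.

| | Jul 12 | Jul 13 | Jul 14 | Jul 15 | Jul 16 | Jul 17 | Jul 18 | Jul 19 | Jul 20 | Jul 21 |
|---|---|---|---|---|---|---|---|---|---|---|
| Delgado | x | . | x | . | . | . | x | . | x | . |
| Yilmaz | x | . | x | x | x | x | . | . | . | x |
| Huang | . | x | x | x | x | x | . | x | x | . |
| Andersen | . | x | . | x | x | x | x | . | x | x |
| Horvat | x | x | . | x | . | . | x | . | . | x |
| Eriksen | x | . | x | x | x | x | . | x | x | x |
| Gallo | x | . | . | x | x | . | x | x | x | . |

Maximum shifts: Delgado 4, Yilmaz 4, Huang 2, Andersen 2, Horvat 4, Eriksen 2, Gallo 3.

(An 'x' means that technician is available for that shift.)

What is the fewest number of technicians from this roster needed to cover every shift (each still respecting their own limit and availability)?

13 slots to fill and no one can take more than 4, so at least ⌈13/4⌉ = 4 technicians are needed.
Delgado, Yilmaz, Huang, and Horvat alone can cover everything: Jul 12→Delgado+Horvat, Jul 13→Horvat, Jul 14→Delgado+Yilmaz, Jul 15→Horvat, Jul 16→Yilmaz, Jul 17→Yilmaz+Huang, Jul 18→Delgado, Jul 19→Huang, Jul 20→Delgado, Jul 21→Yilmaz.

4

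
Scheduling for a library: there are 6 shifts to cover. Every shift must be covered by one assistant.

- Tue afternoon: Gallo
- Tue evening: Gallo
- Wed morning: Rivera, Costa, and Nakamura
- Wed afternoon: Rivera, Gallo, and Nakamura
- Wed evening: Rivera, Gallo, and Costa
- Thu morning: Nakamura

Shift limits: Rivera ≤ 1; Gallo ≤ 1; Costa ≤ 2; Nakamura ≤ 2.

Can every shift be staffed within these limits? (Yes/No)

No

Total capacity is 6 and 6 slots are needed, so capacity alone doesn't rule it out.
Shifts {Tue afternoon, Tue evening} need 2 worker-slots in total, but the assistants available for any of those shifts (Gallo) can supply at most 1 among them. So no valid schedule exists.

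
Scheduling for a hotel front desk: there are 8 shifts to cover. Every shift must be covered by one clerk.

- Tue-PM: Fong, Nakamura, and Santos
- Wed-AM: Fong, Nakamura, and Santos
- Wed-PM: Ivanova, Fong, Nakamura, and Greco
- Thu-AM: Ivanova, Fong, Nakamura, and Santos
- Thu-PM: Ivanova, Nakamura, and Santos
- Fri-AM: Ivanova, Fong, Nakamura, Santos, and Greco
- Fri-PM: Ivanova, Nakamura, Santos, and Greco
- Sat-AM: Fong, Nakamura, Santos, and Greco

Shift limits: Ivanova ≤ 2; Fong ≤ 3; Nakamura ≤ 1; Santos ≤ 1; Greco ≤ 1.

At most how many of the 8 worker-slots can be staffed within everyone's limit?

Total capacity across all clerks is 2+3+1+1+1 = 8, and 8 slots are needed, so at most 8 can be filled.
An assignment achieving 8: Tue-PM→Fong, Wed-AM→Fong, Wed-PM→Ivanova, Thu-AM→Fong, Thu-PM→Ivanova, Fri-AM→Greco, Fri-PM→Nakamura, Sat-AM→Santos.
Loads: Ivanova 2/2, Fong 3/3, Nakamura 1/1, Santos 1/1, Greco 1/1.

8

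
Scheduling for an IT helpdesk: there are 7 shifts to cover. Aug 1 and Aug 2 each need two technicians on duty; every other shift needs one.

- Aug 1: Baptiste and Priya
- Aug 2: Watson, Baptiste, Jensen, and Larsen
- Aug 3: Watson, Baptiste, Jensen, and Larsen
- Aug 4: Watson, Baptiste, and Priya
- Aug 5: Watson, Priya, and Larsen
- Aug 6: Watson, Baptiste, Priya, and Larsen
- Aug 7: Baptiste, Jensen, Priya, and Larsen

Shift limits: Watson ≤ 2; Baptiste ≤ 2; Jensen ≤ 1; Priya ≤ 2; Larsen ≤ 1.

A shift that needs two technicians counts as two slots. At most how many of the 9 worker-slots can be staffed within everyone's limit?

8

Total capacity across all technicians is 2+2+1+2+1 = 8, and 9 slots are needed, so at most 8 can be filled.
An assignment achieving 8: Aug 1→Baptiste+Priya, Aug 2→Baptiste+Jensen, Aug 3→Larsen, Aug 4→Watson, Aug 5→Watson, Aug 6→Priya.
Loads: Watson 2/2, Baptiste 2/2, Jensen 1/1, Priya 2/2, Larsen 1/1.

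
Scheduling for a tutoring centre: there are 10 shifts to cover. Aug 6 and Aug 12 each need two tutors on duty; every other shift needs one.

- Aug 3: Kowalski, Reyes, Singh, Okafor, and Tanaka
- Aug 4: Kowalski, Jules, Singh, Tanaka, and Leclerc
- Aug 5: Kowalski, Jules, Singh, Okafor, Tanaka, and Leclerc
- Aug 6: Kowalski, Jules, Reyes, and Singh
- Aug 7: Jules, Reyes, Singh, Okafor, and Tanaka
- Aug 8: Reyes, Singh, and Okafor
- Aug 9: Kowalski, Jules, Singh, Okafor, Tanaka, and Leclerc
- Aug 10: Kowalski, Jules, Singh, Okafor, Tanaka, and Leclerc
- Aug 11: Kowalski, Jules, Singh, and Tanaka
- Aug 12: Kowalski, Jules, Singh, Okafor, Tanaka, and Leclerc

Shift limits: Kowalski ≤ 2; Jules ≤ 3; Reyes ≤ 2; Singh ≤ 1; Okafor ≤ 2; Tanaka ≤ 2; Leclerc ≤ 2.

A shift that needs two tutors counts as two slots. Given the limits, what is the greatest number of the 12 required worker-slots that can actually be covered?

Total capacity across all tutors is 2+3+2+1+2+2+2 = 14, and 12 slots are needed, so at most 12 can be filled.
An assignment achieving 12: Aug 3→Reyes, Aug 4→Jules, Aug 5→Singh, Aug 6→Kowalski+Jules, Aug 7→Jules, Aug 8→Reyes, Aug 9→Okafor, Aug 10→Okafor, Aug 11→Kowalski, Aug 12→Tanaka+Leclerc.
Loads: Kowalski 2/2, Jules 3/3, Reyes 2/2, Singh 1/1, Okafor 2/2, Tanaka 1/2, Leclerc 1/2.

12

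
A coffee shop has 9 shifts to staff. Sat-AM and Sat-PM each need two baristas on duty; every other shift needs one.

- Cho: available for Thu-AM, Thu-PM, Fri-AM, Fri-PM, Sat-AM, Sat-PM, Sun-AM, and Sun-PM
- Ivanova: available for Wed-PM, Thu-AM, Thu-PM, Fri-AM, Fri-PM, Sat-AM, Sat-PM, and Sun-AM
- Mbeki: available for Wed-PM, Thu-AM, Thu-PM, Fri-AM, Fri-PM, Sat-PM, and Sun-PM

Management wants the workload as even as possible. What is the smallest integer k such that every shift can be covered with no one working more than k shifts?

With 3 baristas and 11 worker-slots to fill, someone must work at least ⌈11/3⌉ = 4 shifts, so k ≥ 4.
k = 4 works: Wed-PM→Ivanova, Thu-AM→Cho, Thu-PM→Ivanova, Fri-AM→Mbeki, Fri-PM→Mbeki, Sat-AM→Cho+Ivanova, Sat-PM→Ivanova+Mbeki, Sun-AM→Cho, Sun-PM→Cho.
Loads: Cho 4, Ivanova 4, Mbeki 3 — all ≤ 4.

4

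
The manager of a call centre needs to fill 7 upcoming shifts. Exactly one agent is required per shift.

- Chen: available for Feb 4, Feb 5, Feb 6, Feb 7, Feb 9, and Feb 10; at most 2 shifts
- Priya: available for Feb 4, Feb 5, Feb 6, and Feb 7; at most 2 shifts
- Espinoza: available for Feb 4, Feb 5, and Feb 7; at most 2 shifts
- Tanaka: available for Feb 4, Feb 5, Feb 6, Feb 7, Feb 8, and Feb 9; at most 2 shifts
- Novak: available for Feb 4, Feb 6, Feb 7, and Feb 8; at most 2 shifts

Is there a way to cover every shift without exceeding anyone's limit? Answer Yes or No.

Feb 10 can only be covered by Chen, so that assignment is forced.
One valid schedule: Feb 4→Espinoza, Feb 5→Priya, Feb 6→Priya, Feb 7→Espinoza, Feb 8→Tanaka, Feb 9→Chen, Feb 10→Chen.
Loads: Chen 2/2, Priya 2/2, Espinoza 2/2, Tanaka 1/2, Novak 0/2 — all within limits.

Yes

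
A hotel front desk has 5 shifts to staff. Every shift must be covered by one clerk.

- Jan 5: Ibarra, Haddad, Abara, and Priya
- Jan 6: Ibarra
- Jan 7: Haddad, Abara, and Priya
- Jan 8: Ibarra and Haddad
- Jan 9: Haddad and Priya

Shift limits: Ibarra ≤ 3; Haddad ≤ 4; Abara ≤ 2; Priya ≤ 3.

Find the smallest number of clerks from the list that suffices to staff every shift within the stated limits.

2

5 slots to fill and no one can take more than 4, so at least ⌈5/4⌉ = 2 clerks are needed.
Ibarra and Haddad alone can cover everything: Jan 5→Ibarra, Jan 6→Ibarra, Jan 7→Haddad, Jan 8→Ibarra, Jan 9→Haddad.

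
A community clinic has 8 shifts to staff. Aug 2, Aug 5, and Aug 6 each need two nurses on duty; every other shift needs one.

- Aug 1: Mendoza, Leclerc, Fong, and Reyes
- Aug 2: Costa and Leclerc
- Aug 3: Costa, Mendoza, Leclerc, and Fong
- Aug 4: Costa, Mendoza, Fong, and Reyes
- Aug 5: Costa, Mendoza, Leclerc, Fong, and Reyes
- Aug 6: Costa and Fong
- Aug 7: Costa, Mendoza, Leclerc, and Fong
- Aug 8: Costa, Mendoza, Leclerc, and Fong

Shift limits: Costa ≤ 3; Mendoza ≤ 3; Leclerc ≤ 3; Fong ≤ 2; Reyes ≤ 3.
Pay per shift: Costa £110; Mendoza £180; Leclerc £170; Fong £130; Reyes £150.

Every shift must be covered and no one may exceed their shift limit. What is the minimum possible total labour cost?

Aug 2 can only be covered by Costa and Leclerc, so that assignment is forced.
Aug 6 can only be covered by Costa and Fong, so that assignment is forced.
Picking the cheapest available nurse for each shift independently would cost £1330, but that ignores the shift limits.
An optimal schedule: Aug 1→Reyes, Aug 2→Costa+Leclerc, Aug 3→Costa, Aug 4→Reyes, Aug 5→Reyes+Leclerc, Aug 6→Costa+Fong, Aug 7→Fong, Aug 8→Leclerc.
Total: 150 + 110 + 170 + 110 + 150 + 150 + 170 + 110 + 130 + 130 + 170 = £1550.

£1550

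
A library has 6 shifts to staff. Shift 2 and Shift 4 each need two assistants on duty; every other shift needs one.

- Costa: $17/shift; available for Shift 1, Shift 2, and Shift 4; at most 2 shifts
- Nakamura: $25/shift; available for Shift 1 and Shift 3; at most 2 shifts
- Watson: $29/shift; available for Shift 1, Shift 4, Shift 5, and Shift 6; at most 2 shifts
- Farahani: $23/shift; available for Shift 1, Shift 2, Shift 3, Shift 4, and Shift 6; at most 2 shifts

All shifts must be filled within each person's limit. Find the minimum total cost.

$188

Shift 2 can only be covered by Costa and Farahani, so that assignment is forced.
Shift 5 can only be covered by Watson, so that assignment is forced.
Picking the cheapest available assistant for each shift independently would cost $172, but that ignores the shift limits.
An optimal schedule: Shift 1→Nakamura, Shift 2→Costa+Farahani, Shift 3→Nakamura, Shift 4→Costa+Farahani, Shift 5→Watson, Shift 6→Watson.
Total: 25 + 17 + 23 + 25 + 17 + 23 + 29 + 29 = $188.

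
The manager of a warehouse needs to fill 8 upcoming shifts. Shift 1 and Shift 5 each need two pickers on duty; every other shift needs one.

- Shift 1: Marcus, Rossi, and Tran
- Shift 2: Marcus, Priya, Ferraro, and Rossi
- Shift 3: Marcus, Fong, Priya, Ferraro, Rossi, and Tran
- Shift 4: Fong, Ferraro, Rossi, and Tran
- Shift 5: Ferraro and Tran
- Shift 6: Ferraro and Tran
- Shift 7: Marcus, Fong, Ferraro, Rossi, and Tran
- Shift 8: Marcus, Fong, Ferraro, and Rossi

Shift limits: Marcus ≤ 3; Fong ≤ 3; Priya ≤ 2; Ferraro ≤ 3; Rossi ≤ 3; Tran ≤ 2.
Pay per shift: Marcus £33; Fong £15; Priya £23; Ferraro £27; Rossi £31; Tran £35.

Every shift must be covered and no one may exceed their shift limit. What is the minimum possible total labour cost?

£244

Shift 5 can only be covered by Ferraro and Tran, so that assignment is forced.
Picking the cheapest available picker for each shift independently would cost £236, but that ignores the shift limits.
An optimal schedule: Shift 1→Rossi+Marcus, Shift 2→Priya, Shift 3→Priya, Shift 4→Fong, Shift 5→Ferraro+Tran, Shift 6→Ferraro, Shift 7→Fong, Shift 8→Fong.
Total: 31 + 33 + 23 + 23 + 15 + 27 + 35 + 27 + 15 + 15 = £244.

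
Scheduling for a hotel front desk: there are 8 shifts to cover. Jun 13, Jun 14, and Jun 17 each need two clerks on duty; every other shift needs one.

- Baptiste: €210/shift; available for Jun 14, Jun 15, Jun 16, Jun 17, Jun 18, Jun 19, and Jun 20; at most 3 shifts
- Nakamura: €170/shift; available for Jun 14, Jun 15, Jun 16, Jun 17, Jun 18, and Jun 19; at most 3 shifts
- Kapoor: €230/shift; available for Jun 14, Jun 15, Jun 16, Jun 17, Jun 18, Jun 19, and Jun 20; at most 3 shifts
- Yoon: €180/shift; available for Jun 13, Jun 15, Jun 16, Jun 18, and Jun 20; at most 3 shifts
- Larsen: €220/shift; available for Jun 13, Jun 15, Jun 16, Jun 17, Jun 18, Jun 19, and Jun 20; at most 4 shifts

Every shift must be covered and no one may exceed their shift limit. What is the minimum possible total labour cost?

Jun 13 can only be covered by Yoon and Larsen, so that assignment is forced.
Picking the cheapest available clerk for each shift independently would cost €2020, but that ignores the shift limits.
An optimal schedule: Jun 13→Yoon+Larsen, Jun 14→Nakamura+Baptiste, Jun 15→Nakamura, Jun 16→Yoon, Jun 17→Baptiste+Larsen, Jun 18→Baptiste, Jun 19→Nakamura, Jun 20→Yoon.
Total: 180 + 220 + 170 + 210 + 170 + 180 + 210 + 220 + 210 + 170 + 180 = €2120.

€2120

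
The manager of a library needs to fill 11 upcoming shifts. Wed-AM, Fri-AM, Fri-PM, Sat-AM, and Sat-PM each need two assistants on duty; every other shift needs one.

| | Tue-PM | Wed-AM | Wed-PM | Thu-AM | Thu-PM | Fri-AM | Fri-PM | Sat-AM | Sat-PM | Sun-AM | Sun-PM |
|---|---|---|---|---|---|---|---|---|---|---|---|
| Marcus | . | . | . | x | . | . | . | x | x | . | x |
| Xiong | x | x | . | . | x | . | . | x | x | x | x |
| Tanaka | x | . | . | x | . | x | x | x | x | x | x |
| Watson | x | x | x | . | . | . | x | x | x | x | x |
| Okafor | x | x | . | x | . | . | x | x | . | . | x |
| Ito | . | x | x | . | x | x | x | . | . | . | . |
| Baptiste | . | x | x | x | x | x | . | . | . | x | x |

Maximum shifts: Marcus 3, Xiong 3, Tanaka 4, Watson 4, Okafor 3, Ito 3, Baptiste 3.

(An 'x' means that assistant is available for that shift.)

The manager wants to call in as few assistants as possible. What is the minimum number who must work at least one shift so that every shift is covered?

16 slots to fill and no one can take more than 4, so at least ⌈16/4⌉ = 4 assistants are needed.
Any 4 assistants together have capacity at most 4+4+3+3 = 14 < 16 slots, so 4 can never suffice.
Marcus, Xiong, Tanaka, Watson, and Ito alone can cover everything: Tue-PM→Xiong, Wed-AM→Xiong+Watson, Wed-PM→Watson, Thu-AM→Marcus, Thu-PM→Xiong, Fri-AM→Tanaka+Ito, Fri-PM→Tanaka+Ito, Sat-AM→Marcus+Watson, Sat-PM→Tanaka+Watson, Sun-AM→Tanaka, Sun-PM→Marcus.

5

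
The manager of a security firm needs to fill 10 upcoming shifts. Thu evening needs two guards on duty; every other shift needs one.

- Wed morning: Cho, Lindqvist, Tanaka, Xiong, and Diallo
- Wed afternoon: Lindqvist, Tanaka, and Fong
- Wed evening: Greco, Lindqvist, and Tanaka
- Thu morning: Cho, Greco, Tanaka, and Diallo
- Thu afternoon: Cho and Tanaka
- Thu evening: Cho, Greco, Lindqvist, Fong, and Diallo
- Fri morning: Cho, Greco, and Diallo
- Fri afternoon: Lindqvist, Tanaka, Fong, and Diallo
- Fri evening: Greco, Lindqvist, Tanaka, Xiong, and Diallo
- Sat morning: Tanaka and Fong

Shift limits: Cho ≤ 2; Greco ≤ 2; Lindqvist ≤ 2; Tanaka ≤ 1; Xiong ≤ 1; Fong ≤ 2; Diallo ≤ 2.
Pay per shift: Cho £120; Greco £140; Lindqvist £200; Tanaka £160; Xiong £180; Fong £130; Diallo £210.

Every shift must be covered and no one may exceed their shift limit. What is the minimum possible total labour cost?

£1730

Picking the cheapest available guard for each shift independently would cost £1400, but that ignores the shift limits.
An optimal schedule: Wed morning→Xiong, Wed afternoon→Fong, Wed evening→Greco, Thu morning→Greco, Thu afternoon→Cho, Thu evening→Lindqvist+Diallo, Fri morning→Cho, Fri afternoon→Tanaka, Fri evening→Lindqvist, Sat morning→Fong.
Total: 180 + 130 + 140 + 140 + 120 + 200 + 210 + 120 + 160 + 200 + 130 = £1730.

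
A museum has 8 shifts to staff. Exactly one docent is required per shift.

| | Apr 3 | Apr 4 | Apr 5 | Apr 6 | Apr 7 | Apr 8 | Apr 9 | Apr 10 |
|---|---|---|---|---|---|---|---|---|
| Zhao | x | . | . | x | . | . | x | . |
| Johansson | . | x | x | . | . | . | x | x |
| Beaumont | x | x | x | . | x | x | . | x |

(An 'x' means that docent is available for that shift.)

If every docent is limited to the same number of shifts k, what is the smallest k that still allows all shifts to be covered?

With 3 docents and 8 worker-slots to fill, someone must work at least ⌈8/3⌉ = 3 shifts, so k ≥ 3.
k = 3 works: Apr 3→Zhao, Apr 4→Johansson, Apr 5→Johansson, Apr 6→Zhao, Apr 7→Beaumont, Apr 8→Beaumont, Apr 9→Zhao, Apr 10→Johansson.
Loads: Zhao 3, Johansson 3, Beaumont 2 — all ≤ 3.

3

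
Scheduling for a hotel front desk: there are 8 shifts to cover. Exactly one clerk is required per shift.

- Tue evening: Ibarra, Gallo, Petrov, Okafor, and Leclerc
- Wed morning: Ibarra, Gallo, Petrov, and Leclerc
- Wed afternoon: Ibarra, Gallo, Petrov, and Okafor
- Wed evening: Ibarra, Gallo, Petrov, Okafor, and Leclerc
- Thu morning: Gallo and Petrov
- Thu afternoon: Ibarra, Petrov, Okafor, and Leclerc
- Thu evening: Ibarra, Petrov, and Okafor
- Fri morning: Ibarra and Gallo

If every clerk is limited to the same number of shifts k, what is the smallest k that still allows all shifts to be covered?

With 5 clerks and 8 worker-slots to fill, someone must work at least ⌈8/5⌉ = 2 shifts, so k ≥ 2.
k = 2 works: Tue evening→Okafor, Wed morning→Gallo, Wed afternoon→Petrov, Wed evening→Okafor, Thu morning→Gallo, Thu afternoon→Petrov, Thu evening→Ibarra, Fri morning→Ibarra.
Loads: Ibarra 2, Gallo 2, Petrov 2, Okafor 2, Leclerc 0 — all ≤ 2.

2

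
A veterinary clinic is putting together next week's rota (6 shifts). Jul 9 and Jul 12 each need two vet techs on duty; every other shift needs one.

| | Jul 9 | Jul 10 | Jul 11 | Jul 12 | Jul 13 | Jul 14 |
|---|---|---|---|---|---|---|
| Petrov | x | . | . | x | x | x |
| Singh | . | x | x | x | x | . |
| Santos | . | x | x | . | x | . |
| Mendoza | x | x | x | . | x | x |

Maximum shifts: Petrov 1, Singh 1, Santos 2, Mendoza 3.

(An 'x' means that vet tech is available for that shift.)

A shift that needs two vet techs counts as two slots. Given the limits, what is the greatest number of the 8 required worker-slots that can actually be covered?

7

Total capacity across all vet techs is 1+1+2+3 = 7, and 8 slots are needed, so at most 7 can be filled.
An assignment achieving 7: Jul 9→Petrov+Mendoza, Jul 10→Santos, Jul 11→Santos, Jul 12→Singh, Jul 13→Mendoza, Jul 14→Mendoza.
Loads: Petrov 1/1, Singh 1/1, Santos 2/2, Mendoza 3/3.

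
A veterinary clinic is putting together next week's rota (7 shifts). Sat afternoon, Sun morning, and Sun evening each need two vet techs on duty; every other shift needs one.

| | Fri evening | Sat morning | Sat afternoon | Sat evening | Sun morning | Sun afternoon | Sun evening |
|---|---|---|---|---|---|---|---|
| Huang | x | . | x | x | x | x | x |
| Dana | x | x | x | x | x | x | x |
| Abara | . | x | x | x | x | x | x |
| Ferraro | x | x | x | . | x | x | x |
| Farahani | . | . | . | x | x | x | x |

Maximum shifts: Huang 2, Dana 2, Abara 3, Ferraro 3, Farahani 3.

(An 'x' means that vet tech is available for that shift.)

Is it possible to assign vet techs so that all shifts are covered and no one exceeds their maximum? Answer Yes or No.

Yes

One valid schedule: Fri evening→Huang, Sat morning→Dana, Sat afternoon→Abara+Ferraro, Sat evening→Huang, Sun morning→Abara+Ferraro, Sun afternoon→Dana, Sun evening→Abara+Ferraro.
Loads: Huang 2/2, Dana 2/2, Abara 3/3, Ferraro 3/3, Farahani 0/3 — all within limits.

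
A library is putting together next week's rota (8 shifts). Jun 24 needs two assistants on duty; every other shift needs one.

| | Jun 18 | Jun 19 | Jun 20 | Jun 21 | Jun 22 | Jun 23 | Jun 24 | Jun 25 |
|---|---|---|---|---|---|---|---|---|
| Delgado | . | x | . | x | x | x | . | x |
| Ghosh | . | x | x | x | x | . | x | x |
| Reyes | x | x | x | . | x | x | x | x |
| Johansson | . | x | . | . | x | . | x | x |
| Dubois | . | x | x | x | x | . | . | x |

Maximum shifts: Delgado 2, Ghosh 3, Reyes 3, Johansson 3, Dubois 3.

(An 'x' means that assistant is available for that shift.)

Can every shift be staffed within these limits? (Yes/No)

Jun 18 can only be covered by Reyes, so that assignment is forced.
One valid schedule: Jun 18→Reyes, Jun 19→Ghosh, Jun 20→Ghosh, Jun 21→Delgado, Jun 22→Reyes, Jun 23→Delgado, Jun 24→Ghosh+Reyes, Jun 25→Johansson.
Loads: Delgado 2/2, Ghosh 3/3, Reyes 3/3, Johansson 1/3, Dubois 0/3 — all within limits.

Yes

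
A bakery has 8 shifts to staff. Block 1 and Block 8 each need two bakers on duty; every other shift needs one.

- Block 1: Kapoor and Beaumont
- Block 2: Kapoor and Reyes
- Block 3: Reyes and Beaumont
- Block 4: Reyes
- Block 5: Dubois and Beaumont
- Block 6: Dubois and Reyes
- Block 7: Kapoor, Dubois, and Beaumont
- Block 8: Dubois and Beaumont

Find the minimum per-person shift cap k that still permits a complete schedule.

3

With 4 bakers and 10 worker-slots to fill, someone must work at least ⌈10/4⌉ = 3 shifts, so k ≥ 3.
k = 3 works: Block 1→Kapoor+Beaumont, Block 2→Kapoor, Block 3→Reyes, Block 4→Reyes, Block 5→Dubois, Block 6→Dubois, Block 7→Kapoor, Block 8→Dubois+Beaumont.
Loads: Kapoor 3, Dubois 3, Reyes 2, Beaumont 2 — all ≤ 3.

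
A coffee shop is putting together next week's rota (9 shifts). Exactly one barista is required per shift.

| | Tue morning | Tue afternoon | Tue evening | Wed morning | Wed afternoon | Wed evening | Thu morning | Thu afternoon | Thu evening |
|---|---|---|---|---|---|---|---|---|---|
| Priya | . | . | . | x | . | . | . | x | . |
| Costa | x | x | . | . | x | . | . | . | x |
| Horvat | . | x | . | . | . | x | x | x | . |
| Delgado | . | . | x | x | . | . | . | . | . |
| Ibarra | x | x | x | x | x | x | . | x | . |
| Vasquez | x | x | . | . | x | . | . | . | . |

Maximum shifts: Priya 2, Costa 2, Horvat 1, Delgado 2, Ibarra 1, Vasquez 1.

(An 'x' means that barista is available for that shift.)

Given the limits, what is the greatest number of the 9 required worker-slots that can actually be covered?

8

Total capacity across all baristas is 2+2+1+2+1+1 = 9, and 9 slots are needed, so at most 9 can be filled.
An assignment achieving 8: Tue morning→Costa, Tue evening→Delgado, Wed morning→Priya, Wed afternoon→Vasquez, Wed evening→Ibarra, Thu morning→Horvat, Thu afternoon→Priya, Thu evening→Costa.
Loads: Priya 2/2, Costa 2/2, Horvat 1/1, Delgado 1/2, Ibarra 1/1, Vasquez 1/1.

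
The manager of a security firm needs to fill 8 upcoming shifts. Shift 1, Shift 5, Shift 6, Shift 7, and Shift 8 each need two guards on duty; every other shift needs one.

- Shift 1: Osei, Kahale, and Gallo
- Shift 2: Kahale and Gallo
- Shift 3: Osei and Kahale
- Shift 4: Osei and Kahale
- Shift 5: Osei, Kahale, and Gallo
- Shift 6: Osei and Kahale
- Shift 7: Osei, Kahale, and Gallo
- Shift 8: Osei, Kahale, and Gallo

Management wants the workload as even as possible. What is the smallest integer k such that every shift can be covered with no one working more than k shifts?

5

With 3 guards and 13 worker-slots to fill, someone must work at least ⌈13/3⌉ = 5 shifts, so k ≥ 5.
k = 5 works: Shift 1→Osei+Kahale, Shift 2→Kahale, Shift 3→Osei, Shift 4→Osei, Shift 5→Osei+Gallo, Shift 6→Osei+Kahale, Shift 7→Kahale+Gallo, Shift 8→Kahale+Gallo.
Loads: Osei 5, Kahale 5, Gallo 3 — all ≤ 5.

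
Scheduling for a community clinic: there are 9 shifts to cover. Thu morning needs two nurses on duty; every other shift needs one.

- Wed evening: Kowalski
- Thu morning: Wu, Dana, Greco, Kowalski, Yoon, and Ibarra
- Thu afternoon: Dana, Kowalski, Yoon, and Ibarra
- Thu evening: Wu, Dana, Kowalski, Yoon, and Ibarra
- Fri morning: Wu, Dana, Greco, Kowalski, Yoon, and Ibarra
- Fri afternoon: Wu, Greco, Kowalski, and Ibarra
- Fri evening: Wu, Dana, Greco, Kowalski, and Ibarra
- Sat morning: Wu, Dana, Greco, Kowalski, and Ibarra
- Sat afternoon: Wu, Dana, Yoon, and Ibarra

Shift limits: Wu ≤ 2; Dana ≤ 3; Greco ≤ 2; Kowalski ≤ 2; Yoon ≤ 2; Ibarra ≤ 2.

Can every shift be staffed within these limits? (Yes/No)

Wed evening can only be covered by Kowalski, so that assignment is forced.
One valid schedule: Wed evening→Kowalski, Thu morning→Kowalski+Yoon, Thu afternoon→Dana, Thu evening→Dana, Fri morning→Greco, Fri afternoon→Wu, Fri evening→Dana, Sat morning→Greco, Sat afternoon→Wu.
Loads: Wu 2/2, Dana 3/3, Greco 2/2, Kowalski 2/2, Yoon 1/2, Ibarra 0/2 — all within limits.

Yes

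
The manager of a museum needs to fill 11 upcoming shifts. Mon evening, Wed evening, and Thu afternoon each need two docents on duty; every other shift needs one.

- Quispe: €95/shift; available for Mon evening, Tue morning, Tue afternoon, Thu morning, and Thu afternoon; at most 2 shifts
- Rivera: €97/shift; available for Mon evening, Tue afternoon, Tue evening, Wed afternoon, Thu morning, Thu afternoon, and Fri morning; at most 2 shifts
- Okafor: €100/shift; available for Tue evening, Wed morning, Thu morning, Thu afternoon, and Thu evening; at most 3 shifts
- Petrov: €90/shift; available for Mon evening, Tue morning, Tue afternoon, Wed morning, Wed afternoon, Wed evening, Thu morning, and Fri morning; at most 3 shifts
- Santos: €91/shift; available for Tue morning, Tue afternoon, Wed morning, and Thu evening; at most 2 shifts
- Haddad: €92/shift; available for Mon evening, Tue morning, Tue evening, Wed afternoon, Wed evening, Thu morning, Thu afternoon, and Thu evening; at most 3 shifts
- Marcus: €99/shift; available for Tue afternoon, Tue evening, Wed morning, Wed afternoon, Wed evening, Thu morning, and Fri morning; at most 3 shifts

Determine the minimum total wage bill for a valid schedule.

Picking the cheapest available docent for each shift independently would cost €1274, but that ignores the shift limits.
An optimal schedule: Mon evening→Quispe+Rivera, Tue morning→Petrov, Tue afternoon→Marcus, Tue evening→Haddad, Wed morning→Santos, Wed afternoon→Haddad, Wed evening→Petrov+Haddad, Thu morning→Marcus, Thu afternoon→Quispe+Rivera, Thu evening→Santos, Fri morning→Petrov.
Total: 95 + 97 + 90 + 99 + 92 + 91 + 92 + 90 + 92 + 99 + 95 + 97 + 91 + 90 = €1310.

€1310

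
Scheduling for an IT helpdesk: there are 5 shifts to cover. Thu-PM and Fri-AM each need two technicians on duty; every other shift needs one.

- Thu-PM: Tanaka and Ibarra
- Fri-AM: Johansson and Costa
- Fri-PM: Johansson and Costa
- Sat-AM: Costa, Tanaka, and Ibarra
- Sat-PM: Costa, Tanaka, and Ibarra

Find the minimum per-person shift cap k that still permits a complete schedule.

2

With 4 technicians and 7 worker-slots to fill, someone must work at least ⌈7/4⌉ = 2 shifts, so k ≥ 2.
k = 2 works: Thu-PM→Tanaka+Ibarra, Fri-AM→Johansson+Costa, Fri-PM→Johansson, Sat-AM→Costa, Sat-PM→Tanaka.
Loads: Johansson 2, Costa 2, Tanaka 2, Ibarra 1 — all ≤ 2.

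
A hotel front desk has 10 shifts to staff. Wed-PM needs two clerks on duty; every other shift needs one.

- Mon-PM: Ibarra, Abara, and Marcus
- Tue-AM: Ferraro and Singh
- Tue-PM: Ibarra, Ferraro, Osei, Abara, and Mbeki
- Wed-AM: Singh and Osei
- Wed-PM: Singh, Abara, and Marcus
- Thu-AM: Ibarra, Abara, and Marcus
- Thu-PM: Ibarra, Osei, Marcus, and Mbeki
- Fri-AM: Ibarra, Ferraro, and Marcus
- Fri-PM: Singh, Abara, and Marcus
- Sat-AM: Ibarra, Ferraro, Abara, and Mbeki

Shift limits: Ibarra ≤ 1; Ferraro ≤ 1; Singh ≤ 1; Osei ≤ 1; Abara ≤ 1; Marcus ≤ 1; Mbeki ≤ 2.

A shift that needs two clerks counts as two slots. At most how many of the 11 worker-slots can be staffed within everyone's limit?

Total capacity across all clerks is 1+1+1+1+1+1+2 = 8, and 11 slots are needed, so at most 8 can be filled.
An assignment achieving 8: Mon-PM→Ibarra, Tue-AM→Ferraro, Tue-PM→Mbeki, Wed-AM→Singh, Wed-PM→Abara+Marcus, Thu-PM→Osei, Sat-AM→Mbeki.
Loads: Ibarra 1/1, Ferraro 1/1, Singh 1/1, Osei 1/1, Abara 1/1, Marcus 1/1, Mbeki 2/2.

8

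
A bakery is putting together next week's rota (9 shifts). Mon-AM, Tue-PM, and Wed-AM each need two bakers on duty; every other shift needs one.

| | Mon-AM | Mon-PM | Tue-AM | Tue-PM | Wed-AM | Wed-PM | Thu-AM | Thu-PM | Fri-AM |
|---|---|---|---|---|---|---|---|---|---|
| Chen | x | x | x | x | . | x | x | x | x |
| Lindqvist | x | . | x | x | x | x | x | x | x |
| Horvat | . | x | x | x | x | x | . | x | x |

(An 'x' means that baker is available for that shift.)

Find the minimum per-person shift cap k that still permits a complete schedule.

With 3 bakers and 12 worker-slots to fill, someone must work at least ⌈12/3⌉ = 4 shifts, so k ≥ 4.
k = 4 works: Mon-AM→Chen+Lindqvist, Mon-PM→Chen, Tue-AM→Chen, Tue-PM→Lindqvist+Horvat, Wed-AM→Lindqvist+Horvat, Wed-PM→Lindqvist, Thu-AM→Chen, Thu-PM→Horvat, Fri-AM→Horvat.
Loads: Chen 4, Lindqvist 4, Horvat 4 — all ≤ 4.

4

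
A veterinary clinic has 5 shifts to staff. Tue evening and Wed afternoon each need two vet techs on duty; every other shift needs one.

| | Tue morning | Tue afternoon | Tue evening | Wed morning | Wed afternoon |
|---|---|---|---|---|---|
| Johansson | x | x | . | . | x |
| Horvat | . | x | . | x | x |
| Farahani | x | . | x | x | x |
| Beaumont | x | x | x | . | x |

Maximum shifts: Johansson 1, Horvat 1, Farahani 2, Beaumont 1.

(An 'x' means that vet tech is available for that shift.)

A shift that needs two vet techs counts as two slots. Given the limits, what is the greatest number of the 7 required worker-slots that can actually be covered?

Total capacity across all vet techs is 1+1+2+1 = 5, and 7 slots are needed, so at most 5 can be filled.
An assignment achieving 5: Tue morning→Johansson, Tue evening→Farahani+Beaumont, Wed morning→Horvat, Wed afternoon→Farahani.
Loads: Johansson 1/1, Horvat 1/1, Farahani 2/2, Beaumont 1/1.

5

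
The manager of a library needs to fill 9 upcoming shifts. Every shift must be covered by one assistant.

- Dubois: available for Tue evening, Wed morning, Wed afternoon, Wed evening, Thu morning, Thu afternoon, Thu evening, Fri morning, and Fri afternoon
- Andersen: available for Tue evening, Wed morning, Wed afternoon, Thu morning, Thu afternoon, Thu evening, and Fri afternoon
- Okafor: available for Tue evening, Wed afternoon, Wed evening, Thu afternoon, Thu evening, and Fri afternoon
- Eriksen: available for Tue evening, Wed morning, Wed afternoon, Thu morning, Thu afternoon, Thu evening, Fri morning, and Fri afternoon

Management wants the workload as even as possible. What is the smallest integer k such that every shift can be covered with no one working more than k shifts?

3

With 4 assistants and 9 worker-slots to fill, someone must work at least ⌈9/4⌉ = 3 shifts, so k ≥ 3.
k = 3 works: Tue evening→Andersen, Wed morning→Dubois, Wed afternoon→Andersen, Wed evening→Dubois, Thu morning→Andersen, Thu afternoon→Okafor, Thu evening→Okafor, Fri morning→Dubois, Fri afternoon→Okafor.
Loads: Dubois 3, Andersen 3, Okafor 3, Eriksen 0 — all ≤ 3.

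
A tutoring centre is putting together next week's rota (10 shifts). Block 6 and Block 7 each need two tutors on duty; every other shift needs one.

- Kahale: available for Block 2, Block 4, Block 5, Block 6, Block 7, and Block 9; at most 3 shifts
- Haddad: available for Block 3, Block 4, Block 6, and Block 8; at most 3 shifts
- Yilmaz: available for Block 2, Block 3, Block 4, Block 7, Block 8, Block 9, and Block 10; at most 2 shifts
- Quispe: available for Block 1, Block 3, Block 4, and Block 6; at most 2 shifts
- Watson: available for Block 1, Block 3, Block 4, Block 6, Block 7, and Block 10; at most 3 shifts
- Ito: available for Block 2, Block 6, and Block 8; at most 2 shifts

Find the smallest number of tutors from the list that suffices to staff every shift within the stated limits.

5

12 slots to fill and no one can take more than 3, so at least ⌈12/3⌉ = 4 tutors are needed.
Any 4 tutors together have capacity at most 3+3+3+2 = 11 < 12 slots, so 4 can never suffice.
Kahale, Haddad, Yilmaz, Quispe, and Watson alone can cover everything: Block 1→Quispe, Block 2→Kahale, Block 3→Haddad, Block 4→Haddad, Block 5→Kahale, Block 6→Quispe+Watson, Block 7→Yilmaz+Watson, Block 8→Haddad, Block 9→Kahale, Block 10→Yilmaz.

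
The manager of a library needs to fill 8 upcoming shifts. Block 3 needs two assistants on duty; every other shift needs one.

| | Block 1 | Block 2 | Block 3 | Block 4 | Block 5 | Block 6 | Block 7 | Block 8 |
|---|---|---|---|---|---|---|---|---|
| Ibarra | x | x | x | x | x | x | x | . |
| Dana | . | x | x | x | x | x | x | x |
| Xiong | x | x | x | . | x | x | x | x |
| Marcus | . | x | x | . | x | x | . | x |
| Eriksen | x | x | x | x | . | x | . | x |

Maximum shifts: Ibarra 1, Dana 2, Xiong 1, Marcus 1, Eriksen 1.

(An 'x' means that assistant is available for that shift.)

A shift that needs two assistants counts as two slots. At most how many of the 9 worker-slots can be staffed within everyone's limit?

Total capacity across all assistants is 1+2+1+1+1 = 6, and 9 slots are needed, so at most 6 can be filled.
An assignment achieving 6: Block 1→Ibarra, Block 2→Eriksen, Block 4→Dana, Block 5→Xiong, Block 7→Dana, Block 8→Marcus.
Loads: Ibarra 1/1, Dana 2/2, Xiong 1/1, Marcus 1/1, Eriksen 1/1.

6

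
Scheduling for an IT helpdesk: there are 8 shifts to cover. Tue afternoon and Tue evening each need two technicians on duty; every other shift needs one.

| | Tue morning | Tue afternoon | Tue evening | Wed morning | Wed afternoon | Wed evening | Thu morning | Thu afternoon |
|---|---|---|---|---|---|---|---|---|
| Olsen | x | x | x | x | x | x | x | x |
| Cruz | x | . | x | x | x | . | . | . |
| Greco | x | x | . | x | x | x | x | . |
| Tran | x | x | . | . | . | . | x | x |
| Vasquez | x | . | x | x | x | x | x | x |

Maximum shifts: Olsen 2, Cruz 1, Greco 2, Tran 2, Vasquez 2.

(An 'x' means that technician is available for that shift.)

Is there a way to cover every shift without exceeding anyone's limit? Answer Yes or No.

Total capacity is 2+1+2+2+2 = 9 but 10 worker-slots are needed — infeasible.

No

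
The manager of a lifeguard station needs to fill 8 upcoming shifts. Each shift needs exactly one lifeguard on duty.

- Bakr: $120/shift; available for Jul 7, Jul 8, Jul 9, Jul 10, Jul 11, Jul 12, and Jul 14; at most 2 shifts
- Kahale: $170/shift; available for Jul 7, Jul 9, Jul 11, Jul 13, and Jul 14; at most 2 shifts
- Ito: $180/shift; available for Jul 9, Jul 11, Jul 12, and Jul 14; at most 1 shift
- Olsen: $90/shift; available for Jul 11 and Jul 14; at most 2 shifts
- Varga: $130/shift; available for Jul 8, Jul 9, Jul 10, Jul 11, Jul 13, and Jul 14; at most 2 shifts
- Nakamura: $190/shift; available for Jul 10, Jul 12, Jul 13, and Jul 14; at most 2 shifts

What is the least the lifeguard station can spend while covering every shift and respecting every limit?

Picking the cheapest available lifeguard for each shift independently would cost $910, but that ignores the shift limits.
An optimal schedule: Jul 7→Bakr, Jul 8→Varga, Jul 9→Kahale, Jul 10→Varga, Jul 11→Olsen, Jul 12→Bakr, Jul 13→Kahale, Jul 14→Olsen.
Total: 120 + 130 + 170 + 130 + 90 + 120 + 170 + 90 = $1020.

$1020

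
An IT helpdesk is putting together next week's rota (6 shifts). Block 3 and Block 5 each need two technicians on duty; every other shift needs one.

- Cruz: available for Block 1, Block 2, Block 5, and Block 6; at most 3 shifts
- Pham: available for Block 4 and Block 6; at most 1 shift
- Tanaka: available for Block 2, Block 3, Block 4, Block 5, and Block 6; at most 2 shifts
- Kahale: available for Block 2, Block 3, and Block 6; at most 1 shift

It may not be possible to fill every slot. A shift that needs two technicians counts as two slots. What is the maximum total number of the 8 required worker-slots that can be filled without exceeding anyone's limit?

Total capacity across all technicians is 3+1+2+1 = 7, and 8 slots are needed, so at most 7 can be filled.
An assignment achieving 7: Block 1→Cruz, Block 2→Cruz, Block 3→Tanaka+Kahale, Block 4→Pham, Block 5→Cruz+Tanaka.
Loads: Cruz 3/3, Pham 1/1, Tanaka 2/2, Kahale 1/1.

7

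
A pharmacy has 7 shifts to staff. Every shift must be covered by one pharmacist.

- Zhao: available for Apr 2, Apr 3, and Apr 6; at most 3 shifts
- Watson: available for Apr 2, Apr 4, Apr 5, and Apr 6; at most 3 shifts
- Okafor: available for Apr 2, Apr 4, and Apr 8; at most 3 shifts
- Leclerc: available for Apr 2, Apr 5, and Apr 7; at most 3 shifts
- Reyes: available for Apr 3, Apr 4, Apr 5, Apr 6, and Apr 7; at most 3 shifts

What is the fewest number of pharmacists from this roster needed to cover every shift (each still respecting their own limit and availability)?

7 slots to fill and no one can take more than 3, so at least ⌈7/3⌉ = 3 pharmacists are needed.
Zhao, Okafor, and Leclerc alone can cover everything: Apr 2→Zhao, Apr 3→Zhao, Apr 4→Okafor, Apr 5→Leclerc, Apr 6→Zhao, Apr 7→Leclerc, Apr 8→Okafor.

3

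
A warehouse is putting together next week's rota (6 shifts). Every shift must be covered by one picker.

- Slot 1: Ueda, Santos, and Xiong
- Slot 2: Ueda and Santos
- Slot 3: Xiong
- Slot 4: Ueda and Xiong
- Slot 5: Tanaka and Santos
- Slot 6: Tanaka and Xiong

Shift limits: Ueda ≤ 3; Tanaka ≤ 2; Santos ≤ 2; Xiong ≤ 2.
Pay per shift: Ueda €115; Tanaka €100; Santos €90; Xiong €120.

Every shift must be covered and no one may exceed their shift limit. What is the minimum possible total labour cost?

Slot 3 can only be covered by Xiong, so that assignment is forced.
Picking the cheapest available picker for each shift independently would cost €605, but that ignores the shift limits.
An optimal schedule: Slot 1→Santos, Slot 2→Santos, Slot 3→Xiong, Slot 4→Ueda, Slot 5→Tanaka, Slot 6→Tanaka.
Total: 90 + 90 + 120 + 115 + 100 + 100 = €615.

€615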